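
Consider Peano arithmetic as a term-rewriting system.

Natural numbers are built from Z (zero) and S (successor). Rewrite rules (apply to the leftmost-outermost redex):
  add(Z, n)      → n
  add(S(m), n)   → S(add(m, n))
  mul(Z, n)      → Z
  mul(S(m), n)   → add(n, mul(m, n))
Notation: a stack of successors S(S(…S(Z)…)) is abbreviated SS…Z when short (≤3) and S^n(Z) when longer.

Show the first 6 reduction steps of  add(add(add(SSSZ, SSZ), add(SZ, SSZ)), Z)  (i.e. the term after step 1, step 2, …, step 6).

  start: add(add(add(SSSZ, SSZ), add(SZ, SSZ)), Z)
  [1] add(add(S(add(SSZ, SSZ)), add(SZ, SSZ)), Z)
  [2] add(S(add(add(SSZ, SSZ), add(SZ, SSZ))), Z)
  [3] S(add(add(add(SSZ, SSZ), add(SZ, SSZ)), Z))
  [4] S(add(add(S(add(SZ, SSZ)), add(SZ, SSZ)), Z))
  [5] S(add(S(add(add(SZ, SSZ), add(SZ, SSZ))), Z))
  [6] S(S(add(add(add(SZ, SSZ), add(SZ, SSZ)), Z)))

Answer: after 6 steps: S(S(add(add(add(SZ, SSZ), add(SZ, SSZ)), Z)))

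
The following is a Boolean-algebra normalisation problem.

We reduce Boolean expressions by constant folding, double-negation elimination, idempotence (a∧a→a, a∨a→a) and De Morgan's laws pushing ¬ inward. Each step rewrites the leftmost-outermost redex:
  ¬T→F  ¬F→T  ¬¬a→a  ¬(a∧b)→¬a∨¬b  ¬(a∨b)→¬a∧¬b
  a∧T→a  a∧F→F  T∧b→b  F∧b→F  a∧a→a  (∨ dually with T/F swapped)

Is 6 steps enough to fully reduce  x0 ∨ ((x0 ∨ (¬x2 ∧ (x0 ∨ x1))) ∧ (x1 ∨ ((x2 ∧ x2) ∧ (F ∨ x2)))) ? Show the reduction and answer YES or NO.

  start: x0 ∨ ((x0 ∨ (¬x2 ∧ (x0 ∨ x1))) ∧ (x1 ∨ ((x2 ∧ x2) ∧ (F ∨ x2))))
  [1] x0 ∨ ((x0 ∨ (¬x2 ∧ (x0 ∨ x1))) ∧ (x1 ∨ (x2 ∧ (F ∨ x2))))
  [2] x0 ∨ ((x0 ∨ (¬x2 ∧ (x0 ∨ x1))) ∧ (x1 ∨ (x2 ∧ x2)))
  [3] x0 ∨ ((x0 ∨ (¬x2 ∧ (x0 ∨ x1))) ∧ (x1 ∨ x2))

Answer: YES — reaches normal form x0 ∨ ((x0 ∨ (¬x2 ∧ (x0 ∨ x1))) ∧ (x1 ∨ x2)) in 3 ≤ 6 steps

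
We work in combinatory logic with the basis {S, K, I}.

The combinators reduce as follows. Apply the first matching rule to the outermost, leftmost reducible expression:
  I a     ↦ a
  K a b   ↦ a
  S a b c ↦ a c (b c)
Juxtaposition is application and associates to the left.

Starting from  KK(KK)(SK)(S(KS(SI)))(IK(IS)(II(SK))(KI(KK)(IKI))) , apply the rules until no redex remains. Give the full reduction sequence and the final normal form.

  start: KK(KK)(SK)(S(KS(SI)))(IK(IS)(II(SK))(KI(KK)(IKI)))
  →1  K(SK)(S(KS(SI)))(IK(IS)(II(SK))(KI(KK)(IKI)))
  →2  SK(IK(IS)(II(SK))(KI(KK)(IKI)))
  →3  SK(K(IS)(II(SK))(KI(KK)(IKI)))
  →4  SK(IS(KI(KK)(IKI)))
  →5  SK(S(KI(KK)(IKI)))
  →6  SK(S(I(IKI)))
  →7  SK(S(IKI))
  →8  SK(S(KI))

Answer: normal form = SK(S(KI))  (in 8 steps)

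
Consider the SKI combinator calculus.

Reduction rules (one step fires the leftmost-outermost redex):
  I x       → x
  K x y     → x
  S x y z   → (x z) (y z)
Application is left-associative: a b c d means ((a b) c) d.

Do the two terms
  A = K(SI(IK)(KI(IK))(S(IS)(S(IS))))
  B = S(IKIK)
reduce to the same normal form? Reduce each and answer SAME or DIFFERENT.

Term A:
  start: K(SI(IK)(KI(IK))(S(IS)(S(IS))))
  step 1: K(I(KI(IK))(IK(KI(IK)))(S(IS)(S(IS))))
  step 2: K(KI(IK)(IK(KI(IK)))(S(IS)(S(IS))))
  step 3: K(I(IK(KI(IK)))(S(IS)(S(IS))))
  step 4: K(IK(KI(IK))(S(IS)(S(IS))))
  step 5: K(K(KI(IK))(S(IS)(S(IS))))
  step 6: K(KI(IK))
  step 7: KI

Term B:
  start: S(IKIK)
  step 1: S(KIK)
  step 2: SI

Answer: DIFFERENT — A ⇓ KI, B ⇓ SI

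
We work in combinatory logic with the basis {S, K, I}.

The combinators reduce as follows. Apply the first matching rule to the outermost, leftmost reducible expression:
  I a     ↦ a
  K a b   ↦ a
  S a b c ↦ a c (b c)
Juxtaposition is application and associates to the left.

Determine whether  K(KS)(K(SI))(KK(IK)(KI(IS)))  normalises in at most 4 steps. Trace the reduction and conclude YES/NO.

Answer: YES — reaches normal form S in 2 ≤ 4 steps

Working:
  start: K(KS)(K(SI))(KK(IK)(KI(IS)))
  [1] KS(KK(IK)(KI(IS)))
  [2] S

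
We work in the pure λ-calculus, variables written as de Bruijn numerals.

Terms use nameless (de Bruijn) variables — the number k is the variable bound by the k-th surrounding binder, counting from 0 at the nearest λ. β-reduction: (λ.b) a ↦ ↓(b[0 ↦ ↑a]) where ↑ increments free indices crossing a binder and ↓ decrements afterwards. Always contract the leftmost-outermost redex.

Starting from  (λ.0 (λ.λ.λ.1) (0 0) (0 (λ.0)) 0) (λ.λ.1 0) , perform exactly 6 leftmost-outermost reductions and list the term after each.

  start: (λ.0 (λ.λ.λ.1) (0 0) (0 (λ.0)) 0) (λ.λ.1 0)
  [1] (λ.λ.1 0) (λ.λ.λ.1) ((λ.λ.1 0) (λ.λ.1 0)) ((λ.λ.1 0) (λ.0)) (λ.λ.1 0)
  [2] (λ.(λ.λ.λ.1) 0) ((λ.λ.1 0) (λ.λ.1 0)) ((λ.λ.1 0) (λ.0)) (λ.λ.1 0)
  [3] (λ.λ.λ.1) ((λ.λ.1 0) (λ.λ.1 0)) ((λ.λ.1 0) (λ.0)) (λ.λ.1 0)
  [4] (λ.λ.1) ((λ.λ.1 0) (λ.0)) (λ.λ.1 0)
  [5] (λ.(λ.λ.1 0) (λ.0)) (λ.λ.1 0)
  [6] (λ.λ.1 0) (λ.0)

Answer: after 6 steps: (λ.λ.1 0) (λ.0)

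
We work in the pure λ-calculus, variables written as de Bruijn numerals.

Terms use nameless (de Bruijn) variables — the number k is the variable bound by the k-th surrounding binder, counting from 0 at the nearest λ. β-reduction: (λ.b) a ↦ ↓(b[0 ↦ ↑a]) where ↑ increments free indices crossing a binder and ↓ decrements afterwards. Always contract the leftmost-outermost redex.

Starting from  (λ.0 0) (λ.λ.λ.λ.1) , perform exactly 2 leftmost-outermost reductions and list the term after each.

  start: (λ.0 0) (λ.λ.λ.λ.1)
  →1  (λ.λ.λ.λ.1) (λ.λ.λ.λ.1)
  →2  λ.λ.λ.1

Answer: after 2 steps: λ.λ.λ.1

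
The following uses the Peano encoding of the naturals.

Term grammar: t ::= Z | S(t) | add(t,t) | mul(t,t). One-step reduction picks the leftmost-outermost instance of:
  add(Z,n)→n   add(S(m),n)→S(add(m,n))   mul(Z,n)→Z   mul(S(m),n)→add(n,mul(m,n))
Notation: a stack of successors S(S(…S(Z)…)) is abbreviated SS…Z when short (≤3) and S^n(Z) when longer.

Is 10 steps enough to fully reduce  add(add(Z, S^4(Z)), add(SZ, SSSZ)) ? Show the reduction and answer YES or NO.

  start: add(add(Z, S^4(Z)), add(SZ, SSSZ))
  [1] add(S^4(Z), add(SZ, SSSZ))
  [2] S(add(SSSZ, add(SZ, SSSZ)))
  [3] S(S(add(SSZ, add(SZ, SSSZ))))
  [4] S(S(S(add(SZ, add(SZ, SSSZ)))))
  [5] S(S(S(S(add(Z, add(SZ, SSSZ))))))
  [6] S(S(S(S(add(SZ, SSSZ)))))
  [7] S(S(S(S(S(add(Z, SSSZ))))))
  [8] S^8(Z)

Answer: YES — reaches normal form S^8(Z) in 8 ≤ 10 steps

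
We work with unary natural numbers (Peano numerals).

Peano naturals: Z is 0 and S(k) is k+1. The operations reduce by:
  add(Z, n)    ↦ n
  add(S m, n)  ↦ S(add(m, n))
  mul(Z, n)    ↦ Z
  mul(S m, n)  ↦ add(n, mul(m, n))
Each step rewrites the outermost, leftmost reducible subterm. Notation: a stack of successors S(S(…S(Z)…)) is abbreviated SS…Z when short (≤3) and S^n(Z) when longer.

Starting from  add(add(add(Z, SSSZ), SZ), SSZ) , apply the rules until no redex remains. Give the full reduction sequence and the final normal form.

Answer: normal form = S^6(Z)  (in 10 steps)

Working:
  start: add(add(add(Z, SSSZ), SZ), SSZ)
  →1  add(add(SSSZ, SZ), SSZ)
  →2  add(S(add(SSZ, SZ)), SSZ)
  →3  S(add(add(SSZ, SZ), SSZ))
  →4  S(add(S(add(SZ, SZ)), SSZ))
  →5  S(S(add(add(SZ, SZ), SSZ)))
  →6  S(S(add(S(add(Z, SZ)), SSZ)))
  →7  S(S(S(add(add(Z, SZ), SSZ))))
  →8  S(S(S(add(SZ, SSZ))))
  →9  S(S(S(S(add(Z, SSZ)))))
  →10  S^6(Z)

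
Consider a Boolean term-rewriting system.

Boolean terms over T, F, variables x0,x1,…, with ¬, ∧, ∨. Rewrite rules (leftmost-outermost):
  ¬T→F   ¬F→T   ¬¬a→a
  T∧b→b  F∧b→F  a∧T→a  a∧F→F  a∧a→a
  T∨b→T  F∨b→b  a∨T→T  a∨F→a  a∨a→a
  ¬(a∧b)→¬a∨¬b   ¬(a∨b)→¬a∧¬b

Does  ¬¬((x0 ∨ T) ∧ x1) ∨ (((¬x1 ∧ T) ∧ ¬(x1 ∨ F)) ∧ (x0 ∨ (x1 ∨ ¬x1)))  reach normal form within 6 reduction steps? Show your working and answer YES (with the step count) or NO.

  start: ¬¬((x0 ∨ T) ∧ x1) ∨ (((¬x1 ∧ T) ∧ ¬(x1 ∨ F)) ∧ (x0 ∨ (x1 ∨ ¬x1)))
  [1] ((x0 ∨ T) ∧ x1) ∨ (((¬x1 ∧ T) ∧ ¬(x1 ∨ F)) ∧ (x0 ∨ (x1 ∨ ¬x1)))
  [2] (T ∧ x1) ∨ (((¬x1 ∧ T) ∧ ¬(x1 ∨ F)) ∧ (x0 ∨ (x1 ∨ ¬x1)))
  [3] x1 ∨ (((¬x1 ∧ T) ∧ ¬(x1 ∨ F)) ∧ (x0 ∨ (x1 ∨ ¬x1)))
  [4] x1 ∨ ((¬x1 ∧ ¬(x1 ∨ F)) ∧ (x0 ∨ (x1 ∨ ¬x1)))
  [5] x1 ∨ ((¬x1 ∧ (¬x1 ∧ ¬F)) ∧ (x0 ∨ (x1 ∨ ¬x1)))
  [6] x1 ∨ ((¬x1 ∧ (¬x1 ∧ T)) ∧ (x0 ∨ (x1 ∨ ¬x1)))

Answer: NO — after 6 steps the term is x1 ∨ ((¬x1 ∧ (¬x1 ∧ T)) ∧ (x0 ∨ (x1 ∨ ¬x1))), not yet normal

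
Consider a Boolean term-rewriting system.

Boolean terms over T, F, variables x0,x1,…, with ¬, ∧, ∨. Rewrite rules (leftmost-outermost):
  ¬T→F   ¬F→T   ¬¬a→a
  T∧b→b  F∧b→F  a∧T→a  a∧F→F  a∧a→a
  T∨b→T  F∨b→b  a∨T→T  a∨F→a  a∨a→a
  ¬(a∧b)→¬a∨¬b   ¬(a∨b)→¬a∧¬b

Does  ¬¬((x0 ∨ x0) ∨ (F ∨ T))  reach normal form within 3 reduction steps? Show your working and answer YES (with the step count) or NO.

Answer: NO — after 3 steps the term is x0 ∨ T, not yet normal

Derivation:
  start: ¬¬((x0 ∨ x0) ∨ (F ∨ T))
  [1] (x0 ∨ x0) ∨ (F ∨ T)
  [2] x0 ∨ (F ∨ T)
  [3] x0 ∨ T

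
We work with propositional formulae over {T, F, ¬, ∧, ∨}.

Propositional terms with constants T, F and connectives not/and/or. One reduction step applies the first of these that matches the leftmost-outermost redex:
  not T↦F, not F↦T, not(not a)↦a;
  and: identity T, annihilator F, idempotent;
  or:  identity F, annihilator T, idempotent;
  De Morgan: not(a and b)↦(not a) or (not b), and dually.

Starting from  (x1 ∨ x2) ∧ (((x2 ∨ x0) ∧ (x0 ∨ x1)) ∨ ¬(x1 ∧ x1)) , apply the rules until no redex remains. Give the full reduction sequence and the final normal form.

Answer: normal form = (x1 ∨ x2) ∧ (((x2 ∨ x0) ∧ (x0 ∨ x1)) ∨ ¬x1)  (in 2 steps)

Reduction:
  start: (x1 ∨ x2) ∧ (((x2 ∨ x0) ∧ (x0 ∨ x1)) ∨ ¬(x1 ∧ x1))
  step 1: (x1 ∨ x2) ∧ (((x2 ∨ x0) ∧ (x0 ∨ x1)) ∨ (¬x1 ∨ ¬x1))
  step 2: (x1 ∨ x2) ∧ (((x2 ∨ x0) ∧ (x0 ∨ x1)) ∨ ¬x1)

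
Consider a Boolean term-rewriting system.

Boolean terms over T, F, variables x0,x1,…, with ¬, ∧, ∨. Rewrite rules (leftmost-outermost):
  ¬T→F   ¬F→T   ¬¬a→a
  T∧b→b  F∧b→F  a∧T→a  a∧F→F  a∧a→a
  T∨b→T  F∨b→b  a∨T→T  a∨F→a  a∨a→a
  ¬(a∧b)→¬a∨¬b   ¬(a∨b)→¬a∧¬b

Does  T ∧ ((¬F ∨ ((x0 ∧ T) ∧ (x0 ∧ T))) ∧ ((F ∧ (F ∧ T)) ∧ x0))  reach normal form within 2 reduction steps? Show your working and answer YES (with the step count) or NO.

Answer: NO — after 2 steps the term is (T ∨ ((x0 ∧ T) ∧ (x0 ∧ T))) ∧ ((F ∧ (F ∧ T)) ∧ x0), not yet normal

Derivation:
  start: T ∧ ((¬F ∨ ((x0 ∧ T) ∧ (x0 ∧ T))) ∧ ((F ∧ (F ∧ T)) ∧ x0))
  →1  (¬F ∨ ((x0 ∧ T) ∧ (x0 ∧ T))) ∧ ((F ∧ (F ∧ T)) ∧ x0)
  →2  (T ∨ ((x0 ∧ T) ∧ (x0 ∧ T))) ∧ ((F ∧ (F ∧ T)) ∧ x0)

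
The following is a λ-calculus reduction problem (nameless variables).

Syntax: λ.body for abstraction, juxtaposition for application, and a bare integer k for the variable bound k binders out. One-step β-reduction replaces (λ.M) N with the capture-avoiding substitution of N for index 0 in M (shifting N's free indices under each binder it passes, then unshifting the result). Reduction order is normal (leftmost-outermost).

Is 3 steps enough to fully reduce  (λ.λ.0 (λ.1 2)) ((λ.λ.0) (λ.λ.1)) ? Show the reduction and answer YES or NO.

  start: (λ.λ.0 (λ.1 2)) ((λ.λ.0) (λ.λ.1))
  step 1: λ.0 (λ.1 ((λ.λ.0) (λ.λ.1)))
  step 2: λ.0 (λ.1 (λ.0))

Answer: YES — reaches normal form λ.0 (λ.1 (λ.0)) in 2 ≤ 3 steps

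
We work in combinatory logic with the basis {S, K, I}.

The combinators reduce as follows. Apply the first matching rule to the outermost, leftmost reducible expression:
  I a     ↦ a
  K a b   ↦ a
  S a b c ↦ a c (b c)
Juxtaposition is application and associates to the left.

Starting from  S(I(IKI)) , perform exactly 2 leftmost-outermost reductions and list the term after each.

Answer: after 2 steps: S(KI)

Derivation:
  start: S(I(IKI))
  step 1: S(IKI)
  step 2: S(KI)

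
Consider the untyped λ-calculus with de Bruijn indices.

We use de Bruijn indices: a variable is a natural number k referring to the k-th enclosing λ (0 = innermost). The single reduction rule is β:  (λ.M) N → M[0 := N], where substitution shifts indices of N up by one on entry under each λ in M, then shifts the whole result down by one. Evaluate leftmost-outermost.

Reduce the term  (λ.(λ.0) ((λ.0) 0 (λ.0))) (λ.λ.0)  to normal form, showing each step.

  start: (λ.(λ.0) ((λ.0) 0 (λ.0))) (λ.λ.0)
  [1] (λ.0) ((λ.0) (λ.λ.0) (λ.0))
  [2] (λ.0) (λ.λ.0) (λ.0)
  [3] (λ.λ.0) (λ.0)
  [4] λ.0

Answer: normal form = λ.0  (in 4 steps)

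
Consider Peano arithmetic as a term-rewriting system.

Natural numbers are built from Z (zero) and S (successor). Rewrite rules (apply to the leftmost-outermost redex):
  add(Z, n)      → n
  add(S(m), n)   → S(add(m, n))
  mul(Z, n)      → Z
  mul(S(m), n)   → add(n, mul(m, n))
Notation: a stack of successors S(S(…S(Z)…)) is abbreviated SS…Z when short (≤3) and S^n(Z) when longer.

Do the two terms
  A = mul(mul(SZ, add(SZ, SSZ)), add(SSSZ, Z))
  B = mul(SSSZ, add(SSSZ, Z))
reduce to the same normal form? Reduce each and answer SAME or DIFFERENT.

Answer: SAME — A ⇓ S^9(Z), B ⇓ S^9(Z)

Reduction:
Term A:
  start: mul(mul(SZ, add(SZ, SSZ)), add(SSSZ, Z))
  →1  mul(add(add(SZ, SSZ), mul(Z, add(SZ, SSZ))), add(SSSZ, Z))
  →2  mul(add(S(add(Z, SSZ)), mul(Z, add(SZ, SSZ))), add(SSSZ, Z))
  →3  mul(S(add(add(Z, SSZ), mul(Z, add(SZ, SSZ)))), add(SSSZ, Z))
  →4  add(add(SSSZ, Z), mul(add(add(Z, SSZ), mul(Z, add(SZ, SSZ))), add(SSSZ, Z)))
  →5  add(S(add(SSZ, Z)), mul(add(add(Z, SSZ), mul(Z, add(SZ, SSZ))), add(SSSZ, Z)))
  →6  S(add(add(SSZ, Z), mul(add(add(Z, SSZ), mul(Z, add(SZ, SSZ))), add(SSSZ, Z))))
  →7  S(add(S(add(SZ, Z)), mul(add(add(Z, SSZ), mul(Z, add(SZ, SSZ))), add(SSSZ, Z))))
  →8  S(S(add(add(SZ, Z), mul(add(add(Z, SSZ), mul(Z, add(SZ, SSZ))), add(SSSZ, Z)))))
  →9  S(S(add(S(add(Z, Z)), mul(add(add(Z, SSZ), mul(Z, add(SZ, SSZ))), add(SSSZ, Z)))))
  →10  S(S(S(add(add(Z, Z), mul(add(add(Z, SSZ), mul(Z, add(SZ, SSZ))), add(SSSZ, Z))))))
  →11  S(S(S(add(Z, mul(add(add(Z, SSZ), mul(Z, add(SZ, SSZ))), add(SSSZ, Z))))))
  →12  S(S(S(mul(add(add(Z, SSZ), mul(Z, add(SZ, SSZ))), add(SSSZ, Z)))))
  →13  S(S(S(mul(add(SSZ, mul(Z, add(SZ, SSZ))), add(SSSZ, Z)))))
  →14  S(S(S(mul(S(add(SZ, mul(Z, add(SZ, SSZ)))), add(SSSZ, Z)))))
  →15  S(S(S(add(add(SSSZ, Z), mul(add(SZ, mul(Z, add(SZ, SSZ))), add(SSSZ, Z))))))
  →16  S(S(S(add(S(add(SSZ, Z)), mul(add(SZ, mul(Z, add(SZ, SSZ))), add(SSSZ, Z))))))
  →17  S(S(S(S(add(add(SSZ, Z), mul(add(SZ, mul(Z, add(SZ, SSZ))), add(SSSZ, Z)))))))
  →18  S(S(S(S(add(S(add(SZ, Z)), mul(add(SZ, mul(Z, add(SZ, SSZ))), add(SSSZ, Z)))))))
  →19  S(S(S(S(S(add(add(SZ, Z), mul(add(SZ, mul(Z, add(SZ, SSZ))), add(SSSZ, Z))))))))
  →20  S(S(S(S(S(add(S(add(Z, Z)), mul(add(SZ, mul(Z, add(SZ, SSZ))), add(SSSZ, Z))))))))
  →21  S(S(S(S(S(S(add(add(Z, Z), mul(add(SZ, mul(Z, add(SZ, SSZ))), add(SSSZ, Z)))))))))
  →22  S(S(S(S(S(S(add(Z, mul(add(SZ, mul(Z, add(SZ, SSZ))), add(SSSZ, Z)))))))))
  →23  S(S(S(S(S(S(mul(add(SZ, mul(Z, add(SZ, SSZ))), add(SSSZ, Z))))))))
  →24  S(S(S(S(S(S(mul(S(add(Z, mul(Z, add(SZ, SSZ)))), add(SSSZ, Z))))))))
  →25  S(S(S(S(S(S(add(add(SSSZ, Z), mul(add(Z, mul(Z, add(SZ, SSZ))), add(SSSZ, Z)))))))))
  →26  S(S(S(S(S(S(add(S(add(SSZ, Z)), mul(add(Z, mul(Z, add(SZ, SSZ))), add(SSSZ, Z)))))))))
  →27  S(S(S(S(S(S(S(add(add(SSZ, Z), mul(add(Z, mul(Z, add(SZ, SSZ))), add(SSSZ, Z))))))))))
  →28  S(S(S(S(S(S(S(add(S(add(SZ, Z)), mul(add(Z, mul(Z, add(SZ, SSZ))), add(SSSZ, Z))))))))))
  →29  S(S(S(S(S(S(S(S(add(add(SZ, Z), mul(add(Z, mul(Z, add(SZ, SSZ))), add(SSSZ, Z)))))))))))
  →30  S(S(S(S(S(S(S(S(add(S(add(Z, Z)), mul(add(Z, mul(Z, add(SZ, SSZ))), add(SSSZ, Z)))))))))))
  →31  S(S(S(S(S(S(S(S(S(add(add(Z, Z), mul(add(Z, mul(Z, add(SZ, SSZ))), add(SSSZ, Z))))))))))))
  →32  S(S(S(S(S(S(S(S(S(add(Z, mul(add(Z, mul(Z, add(SZ, SSZ))), add(SSSZ, Z))))))))))))
  →33  S(S(S(S(S(S(S(S(S(mul(add(Z, mul(Z, add(SZ, SSZ))), add(SSSZ, Z)))))))))))
  →34  S(S(S(S(S(S(S(S(S(mul(mul(Z, add(SZ, SSZ)), add(SSSZ, Z)))))))))))
  →35  S(S(S(S(S(S(S(S(S(mul(Z, add(SSSZ, Z)))))))))))
  →36  S^9(Z)

Term B:
  start: mul(SSSZ, add(SSSZ, Z))
  →1  add(add(SSSZ, Z), mul(SSZ, add(SSSZ, Z)))
  →2  add(S(add(SSZ, Z)), mul(SSZ, add(SSSZ, Z)))
  →3  S(add(add(SSZ, Z), mul(SSZ, add(SSSZ, Z))))
  →4  S(add(S(add(SZ, Z)), mul(SSZ, add(SSSZ, Z))))
  →5  S(S(add(add(SZ, Z), mul(SSZ, add(SSSZ, Z)))))
  →6  S(S(add(S(add(Z, Z)), mul(SSZ, add(SSSZ, Z)))))
  →7  S(S(S(add(add(Z, Z), mul(SSZ, add(SSSZ, Z))))))
  →8  S(S(S(add(Z, mul(SSZ, add(SSSZ, Z))))))
  →9  S(S(S(mul(SSZ, add(SSSZ, Z)))))
  →10  S(S(S(add(add(SSSZ, Z), mul(SZ, add(SSSZ, Z))))))
  →11  S(S(S(add(S(add(SSZ, Z)), mul(SZ, add(SSSZ, Z))))))
  →12  S(S(S(S(add(add(SSZ, Z), mul(SZ, add(SSSZ, Z)))))))
  →13  S(S(S(S(add(S(add(SZ, Z)), mul(SZ, add(SSSZ, Z)))))))
  →14  S(S(S(S(S(add(add(SZ, Z), mul(SZ, add(SSSZ, Z))))))))
  →15  S(S(S(S(S(add(S(add(Z, Z)), mul(SZ, add(SSSZ, Z))))))))
  →16  S(S(S(S(S(S(add(add(Z, Z), mul(SZ, add(SSSZ, Z)))))))))
  →17  S(S(S(S(S(S(add(Z, mul(SZ, add(SSSZ, Z)))))))))
  →18  S(S(S(S(S(S(mul(SZ, add(SSSZ, Z))))))))
  →19  S(S(S(S(S(S(add(add(SSSZ, Z), mul(Z, add(SSSZ, Z)))))))))
  →20  S(S(S(S(S(S(add(S(add(SSZ, Z)), mul(Z, add(SSSZ, Z)))))))))
  →21  S(S(S(S(S(S(S(add(add(SSZ, Z), mul(Z, add(SSSZ, Z))))))))))
  →22  S(S(S(S(S(S(S(add(S(add(SZ, Z)), mul(Z, add(SSSZ, Z))))))))))
  →23  S(S(S(S(S(S(S(S(add(add(SZ, Z), mul(Z, add(SSSZ, Z)))))))))))
  →24  S(S(S(S(S(S(S(S(add(S(add(Z, Z)), mul(Z, add(SSSZ, Z)))))))))))
  →25  S(S(S(S(S(S(S(S(S(add(add(Z, Z), mul(Z, add(SSSZ, Z))))))))))))
  →26  S(S(S(S(S(S(S(S(S(add(Z, mul(Z, add(SSSZ, Z))))))))))))
  →27  S(S(S(S(S(S(S(S(S(mul(Z, add(SSSZ, Z)))))))))))
  →28  S^9(Z)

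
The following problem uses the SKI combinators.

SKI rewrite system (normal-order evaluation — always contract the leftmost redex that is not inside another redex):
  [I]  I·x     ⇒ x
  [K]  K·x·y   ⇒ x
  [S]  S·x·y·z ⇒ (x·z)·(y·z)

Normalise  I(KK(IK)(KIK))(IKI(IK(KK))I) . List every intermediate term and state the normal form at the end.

Answer: normal form = I  (in 4 steps)

Reduction:
  start: I(KK(IK)(KIK))(IKI(IK(KK))I)
  →1  KK(IK)(KIK)(IKI(IK(KK))I)
  →2  K(KIK)(IKI(IK(KK))I)
  →3  KIK
  →4  I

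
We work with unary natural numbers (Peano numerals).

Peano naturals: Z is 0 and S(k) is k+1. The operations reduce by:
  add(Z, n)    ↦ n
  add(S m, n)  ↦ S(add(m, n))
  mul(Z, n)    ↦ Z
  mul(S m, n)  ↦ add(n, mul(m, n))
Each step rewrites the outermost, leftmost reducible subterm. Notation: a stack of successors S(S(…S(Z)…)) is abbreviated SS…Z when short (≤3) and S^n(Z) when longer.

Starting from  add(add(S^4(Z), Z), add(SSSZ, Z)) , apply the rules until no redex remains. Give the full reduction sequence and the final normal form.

Answer: normal form = S^7(Z)  (in 14 steps)

Working:
  start: add(add(S^4(Z), Z), add(SSSZ, Z))
  step 1: add(S(add(SSSZ, Z)), add(SSSZ, Z))
  step 2: S(add(add(SSSZ, Z), add(SSSZ, Z)))
  step 3: S(add(S(add(SSZ, Z)), add(SSSZ, Z)))
  step 4: S(S(add(add(SSZ, Z), add(SSSZ, Z))))
  step 5: S(S(add(S(add(SZ, Z)), add(SSSZ, Z))))
  step 6: S(S(S(add(add(SZ, Z), add(SSSZ, Z)))))
  step 7: S(S(S(add(S(add(Z, Z)), add(SSSZ, Z)))))
  step 8: S(S(S(S(add(add(Z, Z), add(SSSZ, Z))))))
  step 9: S(S(S(S(add(Z, add(SSSZ, Z))))))
  step 10: S(S(S(S(add(SSSZ, Z)))))
  step 11: S(S(S(S(S(add(SSZ, Z))))))
  step 12: S(S(S(S(S(S(add(SZ, Z)))))))
  step 13: S(S(S(S(S(S(S(add(Z, Z))))))))
  step 14: S^7(Z)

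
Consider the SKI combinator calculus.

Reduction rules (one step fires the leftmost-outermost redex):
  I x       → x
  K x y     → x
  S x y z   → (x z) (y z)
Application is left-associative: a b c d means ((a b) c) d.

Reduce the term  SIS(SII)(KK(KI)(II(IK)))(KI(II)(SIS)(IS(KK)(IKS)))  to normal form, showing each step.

Answer: normal form = S(SII)(KK)  (in 18 steps)

Derivation:
  start: SIS(SII)(KK(KI)(II(IK)))(KI(II)(SIS)(IS(KK)(IKS)))
  [1] I(SII)(S(SII))(KK(KI)(II(IK)))(KI(II)(SIS)(IS(KK)(IKS)))
  [2] SII(S(SII))(KK(KI)(II(IK)))(KI(II)(SIS)(IS(KK)(IKS)))
  [3] I(S(SII))(I(S(SII)))(KK(KI)(II(IK)))(KI(II)(SIS)(IS(KK)(IKS)))
  [4] S(SII)(I(S(SII)))(KK(KI)(II(IK)))(KI(II)(SIS)(IS(KK)(IKS)))
  [5] SII(KK(KI)(II(IK)))(I(S(SII))(KK(KI)(II(IK))))(KI(II)(SIS)(IS(KK)(IKS)))
  [6] I(KK(KI)(II(IK)))(I(KK(KI)(II(IK))))(I(S(SII))(KK(KI)(II(IK))))(KI(II)(SIS)(IS(KK)(IKS)))
  [7] KK(KI)(II(IK))(I(KK(KI)(II(IK))))(I(S(SII))(KK(KI)(II(IK))))(KI(II)(SIS)(IS(KK)(IKS)))
  [8] K(II(IK))(I(KK(KI)(II(IK))))(I(S(SII))(KK(KI)(II(IK))))(KI(II)(SIS)(IS(KK)(IKS)))
  [9] II(IK)(I(S(SII))(KK(KI)(II(IK))))(KI(II)(SIS)(IS(KK)(IKS)))
  [10] I(IK)(I(S(SII))(KK(KI)(II(IK))))(KI(II)(SIS)(IS(KK)(IKS)))
  [11] IK(I(S(SII))(KK(KI)(II(IK))))(KI(II)(SIS)(IS(KK)(IKS)))
  [12] K(I(S(SII))(KK(KI)(II(IK))))(KI(II)(SIS)(IS(KK)(IKS)))
  [13] I(S(SII))(KK(KI)(II(IK)))
  [14] S(SII)(KK(KI)(II(IK)))
  [15] S(SII)(K(II(IK)))
  [16] S(SII)(K(I(IK)))
  [17] S(SII)(K(IK))
  [18] S(SII)(KK)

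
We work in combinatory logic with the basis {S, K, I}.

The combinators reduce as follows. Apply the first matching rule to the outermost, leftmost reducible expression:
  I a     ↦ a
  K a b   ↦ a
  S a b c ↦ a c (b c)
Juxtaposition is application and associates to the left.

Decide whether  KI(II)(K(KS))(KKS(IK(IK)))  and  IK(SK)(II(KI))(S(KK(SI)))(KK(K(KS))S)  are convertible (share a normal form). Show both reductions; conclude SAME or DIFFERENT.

Term A:
  start: KI(II)(K(KS))(KKS(IK(IK)))
  →1  I(K(KS))(KKS(IK(IK)))
  →2  K(KS)(KKS(IK(IK)))
  →3  KS

Term B:
  start: IK(SK)(II(KI))(S(KK(SI)))(KK(K(KS))S)
  →1  K(SK)(II(KI))(S(KK(SI)))(KK(K(KS))S)
  →2  SK(S(KK(SI)))(KK(K(KS))S)
  →3  K(KK(K(KS))S)(S(KK(SI))(KK(K(KS))S))
  →4  KK(K(KS))S
  →5  KS

Answer: SAME — A ⇓ KS, B ⇓ KS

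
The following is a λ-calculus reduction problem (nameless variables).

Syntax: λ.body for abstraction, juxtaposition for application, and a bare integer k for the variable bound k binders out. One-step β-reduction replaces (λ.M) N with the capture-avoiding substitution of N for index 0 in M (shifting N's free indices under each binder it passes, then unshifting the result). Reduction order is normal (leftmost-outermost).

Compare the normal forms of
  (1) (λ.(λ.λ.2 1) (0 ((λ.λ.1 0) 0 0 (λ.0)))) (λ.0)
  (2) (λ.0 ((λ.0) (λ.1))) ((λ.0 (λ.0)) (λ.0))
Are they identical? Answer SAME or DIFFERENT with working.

Answer: SAME — A ⇓ λ.λ.0, B ⇓ λ.λ.0

Derivation:
Term A:
  start: (λ.(λ.λ.2 1) (0 ((λ.λ.1 0) 0 0 (λ.0)))) (λ.0)
  step 1: (λ.λ.(λ.0) 1) ((λ.0) ((λ.λ.1 0) (λ.0) (λ.0) (λ.0)))
  step 2: λ.(λ.0) ((λ.0) ((λ.λ.1 0) (λ.0) (λ.0) (λ.0)))
  step 3: λ.(λ.0) ((λ.λ.1 0) (λ.0) (λ.0) (λ.0))
  step 4: λ.(λ.λ.1 0) (λ.0) (λ.0) (λ.0)
  step 5: λ.(λ.(λ.0) 0) (λ.0) (λ.0)
  step 6: λ.(λ.0) (λ.0) (λ.0)
  step 7: λ.(λ.0) (λ.0)
  step 8: λ.λ.0

Term B:
  start: (λ.0 ((λ.0) (λ.1))) ((λ.0 (λ.0)) (λ.0))
  step 1: (λ.0 (λ.0)) (λ.0) ((λ.0) (λ.(λ.0 (λ.0)) (λ.0)))
  step 2: (λ.0) (λ.0) ((λ.0) (λ.(λ.0 (λ.0)) (λ.0)))
  step 3: (λ.0) ((λ.0) (λ.(λ.0 (λ.0)) (λ.0)))
  step 4: (λ.0) (λ.(λ.0 (λ.0)) (λ.0))
  step 5: λ.(λ.0 (λ.0)) (λ.0)
  step 6: λ.(λ.0) (λ.0)
  step 7: λ.λ.0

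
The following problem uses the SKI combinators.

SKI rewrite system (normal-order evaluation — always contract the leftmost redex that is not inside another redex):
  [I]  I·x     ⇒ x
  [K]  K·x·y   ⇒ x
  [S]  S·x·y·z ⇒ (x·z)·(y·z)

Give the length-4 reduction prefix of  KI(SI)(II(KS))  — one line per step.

  start: KI(SI)(II(KS))
  →1  I(II(KS))
  →2  II(KS)
  →3  I(KS)
  →4  KS

Answer: after 4 steps: KS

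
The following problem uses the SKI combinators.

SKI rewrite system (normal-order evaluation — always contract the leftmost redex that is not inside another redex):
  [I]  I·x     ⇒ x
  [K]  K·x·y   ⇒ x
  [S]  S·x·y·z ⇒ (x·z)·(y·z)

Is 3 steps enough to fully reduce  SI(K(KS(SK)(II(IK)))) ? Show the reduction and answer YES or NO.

Answer: NO — after 3 steps the term is SI(K(S(IK))), not yet normal

Reduction:
  start: SI(K(KS(SK)(II(IK))))
  step 1: SI(K(S(II(IK))))
  step 2: SI(K(S(I(IK))))
  step 3: SI(K(S(IK)))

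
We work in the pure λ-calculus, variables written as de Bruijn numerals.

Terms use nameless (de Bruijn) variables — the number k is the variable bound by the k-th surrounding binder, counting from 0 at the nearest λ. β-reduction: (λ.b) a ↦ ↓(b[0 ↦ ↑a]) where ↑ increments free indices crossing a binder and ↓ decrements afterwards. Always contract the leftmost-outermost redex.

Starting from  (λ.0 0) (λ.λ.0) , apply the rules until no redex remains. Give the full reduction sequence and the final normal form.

  start: (λ.0 0) (λ.λ.0)
  step 1: (λ.λ.0) (λ.λ.0)
  step 2: λ.0

Answer: normal form = λ.0  (in 2 steps)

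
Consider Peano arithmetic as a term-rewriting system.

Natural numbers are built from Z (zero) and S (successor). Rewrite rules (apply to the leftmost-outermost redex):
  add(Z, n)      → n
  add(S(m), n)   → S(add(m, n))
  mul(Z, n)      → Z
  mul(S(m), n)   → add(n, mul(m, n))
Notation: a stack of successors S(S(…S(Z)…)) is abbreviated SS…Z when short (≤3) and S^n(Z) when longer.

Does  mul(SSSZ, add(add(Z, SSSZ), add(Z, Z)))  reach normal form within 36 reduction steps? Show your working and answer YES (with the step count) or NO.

  start: mul(SSSZ, add(add(Z, SSSZ), add(Z, Z)))
  →1  add(add(add(Z, SSSZ), add(Z, Z)), mul(SSZ, add(add(Z, SSSZ), add(Z, Z))))
  →2  add(add(SSSZ, add(Z, Z)), mul(SSZ, add(add(Z, SSSZ), add(Z, Z))))
  →3  add(S(add(SSZ, add(Z, Z))), mul(SSZ, add(add(Z, SSSZ), add(Z, Z))))
  →4  S(add(add(SSZ, add(Z, Z)), mul(SSZ, add(add(Z, SSSZ), add(Z, Z)))))
  →5  S(add(S(add(SZ, add(Z, Z))), mul(SSZ, add(add(Z, SSSZ), add(Z, Z)))))
  →6  S(S(add(add(SZ, add(Z, Z)), mul(SSZ, add(add(Z, SSSZ), add(Z, Z))))))
  →7  S(S(add(S(add(Z, add(Z, Z))), mul(SSZ, add(add(Z, SSSZ), add(Z, Z))))))
  →8  S(S(S(add(add(Z, add(Z, Z)), mul(SSZ, add(add(Z, SSSZ), add(Z, Z)))))))
  →9  S(S(S(add(add(Z, Z), mul(SSZ, add(add(Z, SSSZ), add(Z, Z)))))))
  →10  S(S(S(add(Z, mul(SSZ, add(add(Z, SSSZ), add(Z, Z)))))))
  →11  S(S(S(mul(SSZ, add(add(Z, SSSZ), add(Z, Z))))))
  →12  S(S(S(add(add(add(Z, SSSZ), add(Z, Z)), mul(SZ, add(add(Z, SSSZ), add(Z, Z)))))))
  →13  S(S(S(add(add(SSSZ, add(Z, Z)), mul(SZ, add(add(Z, SSSZ), add(Z, Z)))))))
  →14  S(S(S(add(S(add(SSZ, add(Z, Z))), mul(SZ, add(add(Z, SSSZ), add(Z, Z)))))))
  →15  S(S(S(S(add(add(SSZ, add(Z, Z)), mul(SZ, add(add(Z, SSSZ), add(Z, Z))))))))
  →16  S(S(S(S(add(S(add(SZ, add(Z, Z))), mul(SZ, add(add(Z, SSSZ), add(Z, Z))))))))
  →17  S(S(S(S(S(add(add(SZ, add(Z, Z)), mul(SZ, add(add(Z, SSSZ), add(Z, Z)))))))))
  →18  S(S(S(S(S(add(S(add(Z, add(Z, Z))), mul(SZ, add(add(Z, SSSZ), add(Z, Z)))))))))
  →19  S(S(S(S(S(S(add(add(Z, add(Z, Z)), mul(SZ, add(add(Z, SSSZ), add(Z, Z))))))))))
  →20  S(S(S(S(S(S(add(add(Z, Z), mul(SZ, add(add(Z, SSSZ), add(Z, Z))))))))))
  →21  S(S(S(S(S(S(add(Z, mul(SZ, add(add(Z, SSSZ), add(Z, Z))))))))))
  →22  S(S(S(S(S(S(mul(SZ, add(add(Z, SSSZ), add(Z, Z)))))))))
  →23  S(S(S(S(S(S(add(add(add(Z, SSSZ), add(Z, Z)), mul(Z, add(add(Z, SSSZ), add(Z, Z))))))))))
  →24  S(S(S(S(S(S(add(add(SSSZ, add(Z, Z)), mul(Z, add(add(Z, SSSZ), add(Z, Z))))))))))
  →25  S(S(S(S(S(S(add(S(add(SSZ, add(Z, Z))), mul(Z, add(add(Z, SSSZ), add(Z, Z))))))))))
  →26  S(S(S(S(S(S(S(add(add(SSZ, add(Z, Z)), mul(Z, add(add(Z, SSSZ), add(Z, Z)))))))))))
  →27  S(S(S(S(S(S(S(add(S(add(SZ, add(Z, Z))), mul(Z, add(add(Z, SSSZ), add(Z, Z)))))))))))
  →28  S(S(S(S(S(S(S(S(add(add(SZ, add(Z, Z)), mul(Z, add(add(Z, SSSZ), add(Z, Z))))))))))))
  →29  S(S(S(S(S(S(S(S(add(S(add(Z, add(Z, Z))), mul(Z, add(add(Z, SSSZ), add(Z, Z))))))))))))
  →30  S(S(S(S(S(S(S(S(S(add(add(Z, add(Z, Z)), mul(Z, add(add(Z, SSSZ), add(Z, Z)))))))))))))
  →31  S(S(S(S(S(S(S(S(S(add(add(Z, Z), mul(Z, add(add(Z, SSSZ), add(Z, Z)))))))))))))
  →32  S(S(S(S(S(S(S(S(S(add(Z, mul(Z, add(add(Z, SSSZ), add(Z, Z)))))))))))))
  →33  S(S(S(S(S(S(S(S(S(mul(Z, add(add(Z, SSSZ), add(Z, Z))))))))))))
  →34  S^9(Z)

Answer: YES — reaches normal form S^9(Z) in 34 ≤ 36 steps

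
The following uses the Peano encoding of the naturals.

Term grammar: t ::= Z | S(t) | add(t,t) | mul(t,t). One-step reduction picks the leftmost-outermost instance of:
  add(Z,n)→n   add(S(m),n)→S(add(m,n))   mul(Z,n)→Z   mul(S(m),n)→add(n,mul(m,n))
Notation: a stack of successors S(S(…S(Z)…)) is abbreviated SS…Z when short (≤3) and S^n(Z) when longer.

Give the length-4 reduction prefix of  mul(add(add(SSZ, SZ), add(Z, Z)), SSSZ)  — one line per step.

  start: mul(add(add(SSZ, SZ), add(Z, Z)), SSSZ)
  →1  mul(add(S(add(SZ, SZ)), add(Z, Z)), SSSZ)
  →2  mul(S(add(add(SZ, SZ), add(Z, Z))), SSSZ)
  →3  add(SSSZ, mul(add(add(SZ, SZ), add(Z, Z)), SSSZ))
  →4  S(add(SSZ, mul(add(add(SZ, SZ), add(Z, Z)), SSSZ)))

Answer: after 4 steps: S(add(SSZ, mul(add(add(SZ, SZ), add(Z, Z)), SSSZ)))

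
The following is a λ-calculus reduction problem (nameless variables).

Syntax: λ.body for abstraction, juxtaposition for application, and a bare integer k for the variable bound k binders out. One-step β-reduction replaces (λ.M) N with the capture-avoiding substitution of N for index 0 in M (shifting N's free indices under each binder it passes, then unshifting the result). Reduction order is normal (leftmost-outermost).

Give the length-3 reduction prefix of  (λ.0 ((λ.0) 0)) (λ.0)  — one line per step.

  start: (λ.0 ((λ.0) 0)) (λ.0)
  step 1: (λ.0) ((λ.0) (λ.0))
  step 2: (λ.0) (λ.0)
  step 3: λ.0

Answer: after 3 steps: λ.0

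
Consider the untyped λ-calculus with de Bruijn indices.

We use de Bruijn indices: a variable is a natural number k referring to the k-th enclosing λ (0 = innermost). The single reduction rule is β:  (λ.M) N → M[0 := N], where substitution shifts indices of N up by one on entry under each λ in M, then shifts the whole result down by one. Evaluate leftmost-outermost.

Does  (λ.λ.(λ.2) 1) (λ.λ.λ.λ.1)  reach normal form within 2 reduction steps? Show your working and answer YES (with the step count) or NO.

Answer: YES — reaches normal form λ.λ.λ.λ.λ.1 in 2 ≤ 2 steps

Working:
  start: (λ.λ.(λ.2) 1) (λ.λ.λ.λ.1)
  [1] λ.(λ.λ.λ.λ.λ.1) (λ.λ.λ.λ.1)
  [2] λ.λ.λ.λ.λ.1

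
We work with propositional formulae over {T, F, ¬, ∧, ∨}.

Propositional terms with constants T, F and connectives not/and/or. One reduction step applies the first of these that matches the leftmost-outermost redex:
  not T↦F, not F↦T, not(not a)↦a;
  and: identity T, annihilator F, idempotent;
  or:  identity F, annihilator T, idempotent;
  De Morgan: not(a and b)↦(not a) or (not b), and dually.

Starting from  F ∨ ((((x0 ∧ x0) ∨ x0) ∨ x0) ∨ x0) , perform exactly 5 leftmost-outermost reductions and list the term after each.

  start: F ∨ ((((x0 ∧ x0) ∨ x0) ∨ x0) ∨ x0)
  →1  (((x0 ∧ x0) ∨ x0) ∨ x0) ∨ x0
  →2  ((x0 ∨ x0) ∨ x0) ∨ x0
  →3  (x0 ∨ x0) ∨ x0
  →4  x0 ∨ x0
  →5  x0

Answer: after 5 steps: x0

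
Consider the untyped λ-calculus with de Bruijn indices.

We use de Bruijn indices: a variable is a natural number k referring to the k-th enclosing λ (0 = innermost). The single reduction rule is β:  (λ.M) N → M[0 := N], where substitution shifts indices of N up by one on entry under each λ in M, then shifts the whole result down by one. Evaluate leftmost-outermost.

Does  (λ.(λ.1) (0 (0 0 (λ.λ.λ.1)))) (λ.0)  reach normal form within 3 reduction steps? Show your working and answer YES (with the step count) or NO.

  start: (λ.(λ.1) (0 (0 0 (λ.λ.λ.1)))) (λ.0)
  step 1: (λ.λ.0) ((λ.0) ((λ.0) (λ.0) (λ.λ.λ.1)))
  step 2: λ.0

Answer: YES — reaches normal form λ.0 in 2 ≤ 3 steps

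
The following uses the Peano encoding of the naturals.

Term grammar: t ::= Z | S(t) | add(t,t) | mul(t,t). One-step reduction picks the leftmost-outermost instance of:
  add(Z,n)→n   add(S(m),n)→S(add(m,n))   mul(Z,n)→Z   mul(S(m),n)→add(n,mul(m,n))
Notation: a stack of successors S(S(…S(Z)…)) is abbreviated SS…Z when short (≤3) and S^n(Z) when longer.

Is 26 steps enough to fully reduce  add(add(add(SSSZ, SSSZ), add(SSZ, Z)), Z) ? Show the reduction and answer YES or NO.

  start: add(add(add(SSSZ, SSSZ), add(SSZ, Z)), Z)
  →1  add(add(S(add(SSZ, SSSZ)), add(SSZ, Z)), Z)
  →2  add(S(add(add(SSZ, SSSZ), add(SSZ, Z))), Z)
  →3  S(add(add(add(SSZ, SSSZ), add(SSZ, Z)), Z))
  →4  S(add(add(S(add(SZ, SSSZ)), add(SSZ, Z)), Z))
  →5  S(add(S(add(add(SZ, SSSZ), add(SSZ, Z))), Z))
  →6  S(S(add(add(add(SZ, SSSZ), add(SSZ, Z)), Z)))
  →7  S(S(add(add(S(add(Z, SSSZ)), add(SSZ, Z)), Z)))
  →8  S(S(add(S(add(add(Z, SSSZ), add(SSZ, Z))), Z)))
  →9  S(S(S(add(add(add(Z, SSSZ), add(SSZ, Z)), Z))))
  →10  S(S(S(add(add(SSSZ, add(SSZ, Z)), Z))))
  →11  S(S(S(add(S(add(SSZ, add(SSZ, Z))), Z))))
  →12  S(S(S(S(add(add(SSZ, add(SSZ, Z)), Z)))))
  →13  S(S(S(S(add(S(add(SZ, add(SSZ, Z))), Z)))))
  →14  S(S(S(S(S(add(add(SZ, add(SSZ, Z)), Z))))))
  →15  S(S(S(S(S(add(S(add(Z, add(SSZ, Z))), Z))))))
  →16  S(S(S(S(S(S(add(add(Z, add(SSZ, Z)), Z)))))))
  →17  S(S(S(S(S(S(add(add(SSZ, Z), Z)))))))
  →18  S(S(S(S(S(S(add(S(add(SZ, Z)), Z)))))))
  →19  S(S(S(S(S(S(S(add(add(SZ, Z), Z))))))))
  →20  S(S(S(S(S(S(S(add(S(add(Z, Z)), Z))))))))
  →21  S(S(S(S(S(S(S(S(add(add(Z, Z), Z)))))))))
  →22  S(S(S(S(S(S(S(S(add(Z, Z)))))))))
  →23  S^8(Z)

Answer: YES — reaches normal form S^8(Z) in 23 ≤ 26 steps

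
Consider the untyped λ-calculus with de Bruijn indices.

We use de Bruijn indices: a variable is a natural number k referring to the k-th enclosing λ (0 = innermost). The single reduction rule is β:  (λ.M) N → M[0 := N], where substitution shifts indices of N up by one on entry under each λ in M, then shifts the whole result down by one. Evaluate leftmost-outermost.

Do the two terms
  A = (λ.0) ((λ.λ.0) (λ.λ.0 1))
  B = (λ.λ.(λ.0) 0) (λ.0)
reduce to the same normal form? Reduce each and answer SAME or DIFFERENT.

Term A:
  start: (λ.0) ((λ.λ.0) (λ.λ.0 1))
  step 1: (λ.λ.0) (λ.λ.0 1)
  step 2: λ.0

Term B:
  start: (λ.λ.(λ.0) 0) (λ.0)
  step 1: λ.(λ.0) 0
  step 2: λ.0

Answer: SAME — A ⇓ λ.0, B ⇓ λ.0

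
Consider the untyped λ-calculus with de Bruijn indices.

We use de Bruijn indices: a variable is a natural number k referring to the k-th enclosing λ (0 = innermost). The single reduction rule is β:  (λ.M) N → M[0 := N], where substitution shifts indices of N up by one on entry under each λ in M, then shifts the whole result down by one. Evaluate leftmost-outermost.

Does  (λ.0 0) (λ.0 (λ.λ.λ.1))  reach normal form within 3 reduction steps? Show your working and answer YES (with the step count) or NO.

Answer: NO — after 3 steps the term is (λ.λ.λ.1) (λ.λ.λ.1), not yet normal

Working:
  start: (λ.0 0) (λ.0 (λ.λ.λ.1))
  →1  (λ.0 (λ.λ.λ.1)) (λ.0 (λ.λ.λ.1))
  →2  (λ.0 (λ.λ.λ.1)) (λ.λ.λ.1)
  →3  (λ.λ.λ.1) (λ.λ.λ.1)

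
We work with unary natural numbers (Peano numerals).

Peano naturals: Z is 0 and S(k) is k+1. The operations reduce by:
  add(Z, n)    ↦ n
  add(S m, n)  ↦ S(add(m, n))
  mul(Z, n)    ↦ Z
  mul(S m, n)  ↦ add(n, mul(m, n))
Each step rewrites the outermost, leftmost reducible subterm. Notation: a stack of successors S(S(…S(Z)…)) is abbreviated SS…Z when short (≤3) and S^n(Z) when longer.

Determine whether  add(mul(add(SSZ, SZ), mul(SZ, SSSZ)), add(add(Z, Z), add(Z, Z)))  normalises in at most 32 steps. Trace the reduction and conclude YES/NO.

Answer: NO — after 32 steps the term is S(S(S(S(S(S(add(add(mul(SZ, SSSZ), mul(Z, mul(SZ, SSSZ))), add(add(Z, Z), add(Z, Z))))))))), not yet normal

Derivation:
  start: add(mul(add(SSZ, SZ), mul(SZ, SSSZ)), add(add(Z, Z), add(Z, Z)))
  step 1: add(mul(S(add(SZ, SZ)), mul(SZ, SSSZ)), add(add(Z, Z), add(Z, Z)))
  step 2: add(add(mul(SZ, SSSZ), mul(add(SZ, SZ), mul(SZ, SSSZ))), add(add(Z, Z), add(Z, Z)))
  step 3: add(add(add(SSSZ, mul(Z, SSSZ)), mul(add(SZ, SZ), mul(SZ, SSSZ))), add(add(Z, Z), add(Z, Z)))
  step 4: add(add(S(add(SSZ, mul(Z, SSSZ))), mul(add(SZ, SZ), mul(SZ, SSSZ))), add(add(Z, Z), add(Z, Z)))
  step 5: add(S(add(add(SSZ, mul(Z, SSSZ)), mul(add(SZ, SZ), mul(SZ, SSSZ)))), add(add(Z, Z), add(Z, Z)))
  step 6: S(add(add(add(SSZ, mul(Z, SSSZ)), mul(add(SZ, SZ), mul(SZ, SSSZ))), add(add(Z, Z), add(Z, Z))))
  step 7: S(add(add(S(add(SZ, mul(Z, SSSZ))), mul(add(SZ, SZ), mul(SZ, SSSZ))), add(add(Z, Z), add(Z, Z))))
  step 8: S(add(S(add(add(SZ, mul(Z, SSSZ)), mul(add(SZ, SZ), mul(SZ, SSSZ)))), add(add(Z, Z), add(Z, Z))))
  step 9: S(S(add(add(add(SZ, mul(Z, SSSZ)), mul(add(SZ, SZ), mul(SZ, SSSZ))), add(add(Z, Z), add(Z, Z)))))
  step 10: S(S(add(add(S(add(Z, mul(Z, SSSZ))), mul(add(SZ, SZ), mul(SZ, SSSZ))), add(add(Z, Z), add(Z, Z)))))
  step 11: S(S(add(S(add(add(Z, mul(Z, SSSZ)), mul(add(SZ, SZ), mul(SZ, SSSZ)))), add(add(Z, Z), add(Z, Z)))))
  step 12: S(S(S(add(add(add(Z, mul(Z, SSSZ)), mul(add(SZ, SZ), mul(SZ, SSSZ))), add(add(Z, Z), add(Z, Z))))))
  step 13: S(S(S(add(add(mul(Z, SSSZ), mul(add(SZ, SZ), mul(SZ, SSSZ))), add(add(Z, Z), add(Z, Z))))))
  step 14: S(S(S(add(add(Z, mul(add(SZ, SZ), mul(SZ, SSSZ))), add(add(Z, Z), add(Z, Z))))))
  step 15: S(S(S(add(mul(add(SZ, SZ), mul(SZ, SSSZ)), add(add(Z, Z), add(Z, Z))))))
  step 16: S(S(S(add(mul(S(add(Z, SZ)), mul(SZ, SSSZ)), add(add(Z, Z), add(Z, Z))))))
  step 17: S(S(S(add(add(mul(SZ, SSSZ), mul(add(Z, SZ), mul(SZ, SSSZ))), add(add(Z, Z), add(Z, Z))))))
  step 18: S(S(S(add(add(add(SSSZ, mul(Z, SSSZ)), mul(add(Z, SZ), mul(SZ, SSSZ))), add(add(Z, Z), add(Z, Z))))))
  step 19: S(S(S(add(add(S(add(SSZ, mul(Z, SSSZ))), mul(add(Z, SZ), mul(SZ, SSSZ))), add(add(Z, Z), add(Z, Z))))))
  step 20: S(S(S(add(S(add(add(SSZ, mul(Z, SSSZ)), mul(add(Z, SZ), mul(SZ, SSSZ)))), add(add(Z, Z), add(Z, Z))))))
  step 21: S(S(S(S(add(add(add(SSZ, mul(Z, SSSZ)), mul(add(Z, SZ), mul(SZ, SSSZ))), add(add(Z, Z), add(Z, Z)))))))
  step 22: S(S(S(S(add(add(S(add(SZ, mul(Z, SSSZ))), mul(add(Z, SZ), mul(SZ, SSSZ))), add(add(Z, Z), add(Z, Z)))))))
  step 23: S(S(S(S(add(S(add(add(SZ, mul(Z, SSSZ)), mul(add(Z, SZ), mul(SZ, SSSZ)))), add(add(Z, Z), add(Z, Z)))))))
  step 24: S(S(S(S(S(add(add(add(SZ, mul(Z, SSSZ)), mul(add(Z, SZ), mul(SZ, SSSZ))), add(add(Z, Z), add(Z, Z))))))))
  step 25: S(S(S(S(S(add(add(S(add(Z, mul(Z, SSSZ))), mul(add(Z, SZ), mul(SZ, SSSZ))), add(add(Z, Z), add(Z, Z))))))))
  step 26: S(S(S(S(S(add(S(add(add(Z, mul(Z, SSSZ)), mul(add(Z, SZ), mul(SZ, SSSZ)))), add(add(Z, Z), add(Z, Z))))))))
  step 27: S(S(S(S(S(S(add(add(add(Z, mul(Z, SSSZ)), mul(add(Z, SZ), mul(SZ, SSSZ))), add(add(Z, Z), add(Z, Z)))))))))
  step 28: S(S(S(S(S(S(add(add(mul(Z, SSSZ), mul(add(Z, SZ), mul(SZ, SSSZ))), add(add(Z, Z), add(Z, Z)))))))))
  step 29: S(S(S(S(S(S(add(add(Z, mul(add(Z, SZ), mul(SZ, SSSZ))), add(add(Z, Z), add(Z, Z)))))))))
  step 30: S(S(S(S(S(S(add(mul(add(Z, SZ), mul(SZ, SSSZ)), add(add(Z, Z), add(Z, Z)))))))))
  step 31: S(S(S(S(S(S(add(mul(SZ, mul(SZ, SSSZ)), add(add(Z, Z), add(Z, Z)))))))))
  step 32: S(S(S(S(S(S(add(add(mul(SZ, SSSZ), mul(Z, mul(SZ, SSSZ))), add(add(Z, Z), add(Z, Z)))))))))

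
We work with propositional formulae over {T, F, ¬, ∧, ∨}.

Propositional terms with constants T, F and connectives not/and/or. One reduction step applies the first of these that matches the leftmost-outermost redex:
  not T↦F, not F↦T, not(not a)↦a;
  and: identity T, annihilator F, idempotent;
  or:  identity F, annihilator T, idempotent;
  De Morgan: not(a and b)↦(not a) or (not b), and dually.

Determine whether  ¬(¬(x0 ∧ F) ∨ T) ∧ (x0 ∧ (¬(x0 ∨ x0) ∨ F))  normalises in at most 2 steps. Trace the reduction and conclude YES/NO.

  start: ¬(¬(x0 ∧ F) ∨ T) ∧ (x0 ∧ (¬(x0 ∨ x0) ∨ F))
  →1  (¬¬(x0 ∧ F) ∧ ¬T) ∧ (x0 ∧ (¬(x0 ∨ x0) ∨ F))
  →2  ((x0 ∧ F) ∧ ¬T) ∧ (x0 ∧ (¬(x0 ∨ x0) ∨ F))

Answer: NO — after 2 steps the term is ((x0 ∧ F) ∧ ¬T) ∧ (x0 ∧ (¬(x0 ∨ x0) ∨ F)), not yet normal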